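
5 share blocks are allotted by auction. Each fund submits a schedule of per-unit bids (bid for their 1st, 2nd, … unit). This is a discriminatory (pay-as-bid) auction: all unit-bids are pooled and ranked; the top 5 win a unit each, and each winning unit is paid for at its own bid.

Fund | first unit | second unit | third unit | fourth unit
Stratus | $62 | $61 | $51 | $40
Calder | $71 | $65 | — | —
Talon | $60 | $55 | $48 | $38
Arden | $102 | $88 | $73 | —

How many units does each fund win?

Arden 3, Calder 2

Merging the schedules and taking the best 5: 102 (Arden-1), 88 (Arden-2), 73 (Arden-3), 71 (Calder-1), 65 (Calder-2)
Next rejected bid: $62 (not a price — pay-as-bid).
Allocation: Arden 3, Calder 2.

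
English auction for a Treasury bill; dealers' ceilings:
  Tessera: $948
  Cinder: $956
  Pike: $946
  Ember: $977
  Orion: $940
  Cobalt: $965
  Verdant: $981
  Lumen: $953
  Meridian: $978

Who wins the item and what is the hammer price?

Open ascending-bid auction: the price rises until one bidder remains; the winner pays the price at which the last rival dropped out.
Sorting limits: 981 (Verdant) > 978 (Meridian) > 977 (Ember) > 965 (Cobalt) > 956 (Cinder) > 953 (Lumen) > …
Once the price passes $978, only Verdant is left; the hammer falls at Meridian's limit of $978.

Verdant wins at $978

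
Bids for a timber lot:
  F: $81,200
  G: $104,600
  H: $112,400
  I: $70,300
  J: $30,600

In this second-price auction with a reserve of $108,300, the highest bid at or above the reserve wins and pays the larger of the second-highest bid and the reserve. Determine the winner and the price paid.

Bids ranked: 112,400 (H) > 104,600 (G) > 81,200 (F) > 70,300 (I) > 30,600 (J)
H has the top bid at or above the reserve ($112,400).
Second-highest bid $104,600 is below the reserve $108,300, so the reserve binds → payment $108,300.

H pays $108,300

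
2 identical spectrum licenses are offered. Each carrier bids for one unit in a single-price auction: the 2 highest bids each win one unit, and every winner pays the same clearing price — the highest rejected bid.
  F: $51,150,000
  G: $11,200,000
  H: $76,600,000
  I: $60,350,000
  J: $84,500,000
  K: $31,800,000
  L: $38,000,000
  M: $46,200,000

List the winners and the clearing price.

Ordering the bids: 84,500,000 (J), 76,600,000 (H), 60,350,000 (I), 51,150,000 (F), …
Winners (2 units): J, H.
Highest unsuccessful bid: $60,350,000 → clearing price.

J, H; each pays $60,350,000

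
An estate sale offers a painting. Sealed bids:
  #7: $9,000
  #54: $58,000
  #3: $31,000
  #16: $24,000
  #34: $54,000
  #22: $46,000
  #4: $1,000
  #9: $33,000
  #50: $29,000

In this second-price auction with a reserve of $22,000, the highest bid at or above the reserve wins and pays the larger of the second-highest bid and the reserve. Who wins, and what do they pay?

Sorting bids: 58,000 (#54) > 54,000 (#34) > 46,000 (#22) > 33,000 (#9) > 31,000 (#3) > 29,000 (#50) > …
Highest eligible bid: #54 at $58,000.
Second-highest bid $54,000 exceeds the reserve $22,000 → payment $54,000.

#54 pays $54,000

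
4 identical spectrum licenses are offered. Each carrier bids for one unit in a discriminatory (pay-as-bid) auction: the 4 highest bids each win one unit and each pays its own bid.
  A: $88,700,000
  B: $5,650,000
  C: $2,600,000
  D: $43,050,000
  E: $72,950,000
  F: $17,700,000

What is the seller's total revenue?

Sorting: 88,700,000 (A), 72,950,000 (E), 43,050,000 (D), 17,700,000 (F), 5,650,000 (B), 2,600,000 (C)
Top 4: A, E, D, F.
Total revenue = 88,700,000 + 72,950,000 + 43,050,000 + 17,700,000 = $222,400,000.

Total revenue: $222,400,000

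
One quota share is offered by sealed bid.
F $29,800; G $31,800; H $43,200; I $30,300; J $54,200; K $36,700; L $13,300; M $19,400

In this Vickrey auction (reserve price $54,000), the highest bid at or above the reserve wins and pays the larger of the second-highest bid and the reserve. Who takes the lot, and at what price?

J pays $54,000

Rule: the highest bid at or above the reserve wins and pays the larger of the second-highest bid and the reserve.
Bids ranked: 54,200 (J) > 43,200 (H) > 36,700 (K) > 31,800 (G) > 30,300 (I) > 29,800 (F) > …
Highest eligible bid: J at $54,200.
Second-highest bid $43,200 is below the reserve $54,000, so the reserve binds → payment $54,000.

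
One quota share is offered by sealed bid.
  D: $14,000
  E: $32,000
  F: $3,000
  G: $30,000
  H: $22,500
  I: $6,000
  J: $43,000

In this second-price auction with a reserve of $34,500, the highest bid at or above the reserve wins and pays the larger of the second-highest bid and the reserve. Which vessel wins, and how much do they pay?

Rule: the highest bid at or above the reserve wins and pays the larger of the second-highest bid and the reserve.
Bids ranked: 43,000 (J) > 32,000 (E) > 30,000 (G) > 22,500 (H) > 14,000 (D) > 6,000 (I) > …
J has the top bid at or above the reserve ($43,000).
Second-highest bid $32,000 is below the reserve $34,500, so the reserve binds → payment $34,500.

J pays $34,500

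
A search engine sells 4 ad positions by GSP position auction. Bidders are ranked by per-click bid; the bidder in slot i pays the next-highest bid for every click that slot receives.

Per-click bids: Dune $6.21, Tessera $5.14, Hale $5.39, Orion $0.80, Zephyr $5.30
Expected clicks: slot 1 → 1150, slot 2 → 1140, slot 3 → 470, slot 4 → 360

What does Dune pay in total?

Ranked by bid: $6.21 (Dune) > $5.39 (Hale) > $5.30 (Zephyr) > $5.14 (Tessera) > $0.80 (Orion)
Dune holds slot 1 → pays next bid $5.39 × 1150 clicks = $6198.50.

Dune pays $6198.50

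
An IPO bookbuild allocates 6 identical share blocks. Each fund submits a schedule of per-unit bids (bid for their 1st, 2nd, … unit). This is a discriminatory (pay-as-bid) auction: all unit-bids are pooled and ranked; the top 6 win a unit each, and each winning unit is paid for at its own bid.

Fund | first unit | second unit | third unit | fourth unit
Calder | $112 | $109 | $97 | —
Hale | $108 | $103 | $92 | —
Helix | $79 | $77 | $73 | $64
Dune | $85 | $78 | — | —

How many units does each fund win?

Merging the schedules and taking the best 6: 112 (Calder-1), 109 (Calder-2), 108 (Hale-1), 103 (Hale-2), 97 (Calder-3), 92 (Hale-3)
Next rejected bid: $85 (not a price — pay-as-bid).
Allocation: Calder 3, Hale 3.

Calder 3, Hale 3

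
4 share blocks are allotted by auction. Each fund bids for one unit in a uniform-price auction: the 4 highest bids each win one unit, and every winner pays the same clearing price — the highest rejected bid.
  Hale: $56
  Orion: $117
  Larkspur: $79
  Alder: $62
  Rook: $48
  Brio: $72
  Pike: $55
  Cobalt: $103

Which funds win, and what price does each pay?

Orion, Cobalt, Larkspur, Brio; each pays $62

Ordering the bids: 117 (Orion), 103 (Cobalt), 79 (Larkspur), 72 (Brio), 62 (Alder), 56 (Hale), …
The 4 highest are Orion, Cobalt, Larkspur, Brio.
Highest unsuccessful bid: $62 → clearing price.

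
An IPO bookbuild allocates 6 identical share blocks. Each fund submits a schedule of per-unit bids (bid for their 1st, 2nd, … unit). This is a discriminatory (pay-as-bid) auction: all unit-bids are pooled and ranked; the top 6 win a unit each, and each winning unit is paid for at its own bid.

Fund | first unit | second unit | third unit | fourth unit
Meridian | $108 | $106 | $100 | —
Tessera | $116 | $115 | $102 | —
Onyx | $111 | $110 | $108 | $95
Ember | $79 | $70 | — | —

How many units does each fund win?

Meridian 1, Onyx 3, Tessera 2

All unit-bids, highest first — top 6: 116 (Tessera-1), 115 (Tessera-2), 111 (Onyx-1), 110 (Onyx-2), 108 (Meridian-1), 108 (Onyx-3)
Next rejected bid: $106 (not a price — pay-as-bid).
Allocation: Meridian 1, Onyx 3, Tessera 2.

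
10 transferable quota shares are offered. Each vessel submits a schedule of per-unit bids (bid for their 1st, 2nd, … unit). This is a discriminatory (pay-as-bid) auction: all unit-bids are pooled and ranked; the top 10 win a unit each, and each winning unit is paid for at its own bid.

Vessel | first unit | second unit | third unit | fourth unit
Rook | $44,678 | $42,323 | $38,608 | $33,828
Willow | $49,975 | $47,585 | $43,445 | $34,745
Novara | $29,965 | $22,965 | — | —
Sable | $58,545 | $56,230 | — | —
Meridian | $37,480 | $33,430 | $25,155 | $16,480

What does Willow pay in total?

Willow pays $175,750

All unit-bids, highest first — top 10: 58,545 (Sable-1), 56,230 (Sable-2), 49,975 (Willow-1), 47,585 (Willow-2), 44,678 (Rook-1), 43,445 (Willow-3), 42,323 (Rook-2), 38,608 (Rook-3), 37,480 (Meridian-1), 34,745 (Willow-4)
Next rejected bid: $33,828 (not a price — pay-as-bid).
Willow's winning unit-bids: 49,975 + 47,585 + 43,445 + 34,745 = $175,750.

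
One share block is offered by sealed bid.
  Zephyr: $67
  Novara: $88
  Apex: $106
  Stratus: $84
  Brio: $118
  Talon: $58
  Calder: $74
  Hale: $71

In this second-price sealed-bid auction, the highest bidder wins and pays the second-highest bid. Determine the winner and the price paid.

Second-price sealed-bid auction: the highest bidder wins and pays the second-highest bid.
Bids in order: 118 (Brio) > 106 (Apex) > 88 (Novara) > 84 (Stratus) > 74 (Calder) > 71 (Hale) > …
Brio wins with the highest bid; price is set by the runner-up at $106.

Brio pays $106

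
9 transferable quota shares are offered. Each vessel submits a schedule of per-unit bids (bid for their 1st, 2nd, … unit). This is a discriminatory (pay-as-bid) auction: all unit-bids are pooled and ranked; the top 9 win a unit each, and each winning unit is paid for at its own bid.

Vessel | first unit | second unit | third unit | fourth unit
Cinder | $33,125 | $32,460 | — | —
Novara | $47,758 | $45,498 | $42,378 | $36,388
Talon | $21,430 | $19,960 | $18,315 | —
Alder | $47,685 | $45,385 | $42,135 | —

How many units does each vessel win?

Merging the schedules and taking the best 9: 47,758 (Novara-1), 47,685 (Alder-1), 45,498 (Novara-2), 45,385 (Alder-2), 42,378 (Novara-3), 42,135 (Alder-3), 36,388 (Novara-4), 33,125 (Cinder-1), 32,460 (Cinder-2)
Next rejected bid: $21,430 (not a price — pay-as-bid).
Allocation: Alder 3, Cinder 2, Novara 4.

Alder 3, Cinder 2, Novara 4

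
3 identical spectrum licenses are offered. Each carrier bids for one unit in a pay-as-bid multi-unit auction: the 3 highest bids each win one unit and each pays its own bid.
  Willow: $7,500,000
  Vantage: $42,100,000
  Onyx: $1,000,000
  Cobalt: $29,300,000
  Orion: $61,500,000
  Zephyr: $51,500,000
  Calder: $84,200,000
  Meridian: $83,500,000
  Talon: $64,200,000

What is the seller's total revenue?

Bids ranked high→low: 84,200,000 (Calder), 83,500,000 (Meridian), 64,200,000 (Talon), 61,500,000 (Orion), 51,500,000 (Zephyr), …
The 3 highest are Calder, Meridian, Talon.
Total revenue = 84,200,000 + 83,500,000 + 64,200,000 = $231,900,000.

Total revenue: $231,900,000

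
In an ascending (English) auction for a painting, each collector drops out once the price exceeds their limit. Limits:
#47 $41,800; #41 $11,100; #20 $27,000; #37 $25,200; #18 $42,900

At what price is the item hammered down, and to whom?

#18 wins at $41,800

Sorting limits: 42,900 (#18) > 41,800 (#47) > 27,000 (#20) > 25,200 (#37) > 11,100 (#41)
#47 is the last rival to drop out, at $41,800; #18 remains and wins at that price.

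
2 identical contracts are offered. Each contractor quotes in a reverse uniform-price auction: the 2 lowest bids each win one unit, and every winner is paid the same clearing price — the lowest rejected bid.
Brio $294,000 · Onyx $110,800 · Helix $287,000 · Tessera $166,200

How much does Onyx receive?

Ordering the bids: 110,800 (Onyx), 166,200 (Tessera), 287,000 (Helix), 294,000 (Brio)
Lowest 2: Onyx, Tessera.
Clearing price = lowest rejected bid = $287,000.
Onyx wins → is paid $287,000.

Onyx is paid $287,000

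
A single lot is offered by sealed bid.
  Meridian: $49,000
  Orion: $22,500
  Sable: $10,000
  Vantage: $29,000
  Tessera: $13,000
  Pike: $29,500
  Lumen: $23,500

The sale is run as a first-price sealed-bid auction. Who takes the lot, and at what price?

Meridian pays $49,000

Rule: the highest bidder wins and pays their own bid.
Bids in order: 49,000 (Meridian) > 29,500 (Pike) > 29,000 (Vantage) > 23,500 (Lumen) > 22,500 (Orion) > 13,000 (Tessera) > …
Meridian is highest → pays own bid, $49,000.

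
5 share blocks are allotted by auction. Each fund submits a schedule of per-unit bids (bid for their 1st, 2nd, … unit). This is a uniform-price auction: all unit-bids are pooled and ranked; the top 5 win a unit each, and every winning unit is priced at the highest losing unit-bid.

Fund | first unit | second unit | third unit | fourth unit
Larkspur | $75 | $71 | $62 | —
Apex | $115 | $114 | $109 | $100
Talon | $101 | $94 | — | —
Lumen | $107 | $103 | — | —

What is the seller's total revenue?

Pooled unit-bids ranked (top 5): 115 (Apex-1), 114 (Apex-2), 109 (Apex-3), 107 (Lumen-1), 103 (Lumen-2)
Highest rejected unit-bid = $101.
Allocation: Apex 3, Lumen 2. Every unit priced at $101.
Revenue = 5 × 101 = $505.

Total revenue: $505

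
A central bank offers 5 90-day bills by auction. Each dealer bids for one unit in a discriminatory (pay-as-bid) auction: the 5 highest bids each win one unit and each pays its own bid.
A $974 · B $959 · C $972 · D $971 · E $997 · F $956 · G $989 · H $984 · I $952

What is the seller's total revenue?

Ordering the bids: 997 (E), 989 (G), 984 (H), 974 (A), 972 (C), 971 (D), 959 (B), …
Winners (5 units): E, G, H, A, C.
Total revenue = 997 + 989 + 984 + 974 + 972 = $4,916.

Total revenue: $4,916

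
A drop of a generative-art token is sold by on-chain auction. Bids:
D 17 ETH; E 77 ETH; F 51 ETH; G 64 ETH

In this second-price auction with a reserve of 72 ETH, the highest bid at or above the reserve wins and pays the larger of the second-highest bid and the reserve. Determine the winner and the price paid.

Bids ranked: 77 (E) > 64 (G) > 51 (F) > 17 (D)
Highest eligible bid: E at 77 ETH.
max(second-highest 64 ETH, reserve 72 ETH) = 72 ETH.

E pays 72 ETH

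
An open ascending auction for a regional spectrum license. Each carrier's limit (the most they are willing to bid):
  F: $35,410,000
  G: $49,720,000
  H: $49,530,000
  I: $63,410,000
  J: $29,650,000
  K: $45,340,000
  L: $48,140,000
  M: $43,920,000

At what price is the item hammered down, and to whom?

I wins at $49,720,000

Limits ranked: 63,410,000 (I) > 49,720,000 (G) > 49,530,000 (H) > 48,140,000 (L) > 45,340,000 (K) > 43,920,000 (M) > …
Once the price passes $49,720,000, only I is left; the hammer falls at G's limit of $49,720,000.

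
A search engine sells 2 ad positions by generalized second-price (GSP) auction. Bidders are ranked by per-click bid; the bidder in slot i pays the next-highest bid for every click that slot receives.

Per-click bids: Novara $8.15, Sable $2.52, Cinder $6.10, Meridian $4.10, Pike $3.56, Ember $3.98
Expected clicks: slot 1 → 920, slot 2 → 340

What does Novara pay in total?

Novara pays $5612.00

Ranked by bid: $8.15 (Novara) > $6.10 (Cinder) > $4.10 (Meridian) > …
Novara holds slot 1 → pays next bid $6.10 × 920 clicks = $5612.00.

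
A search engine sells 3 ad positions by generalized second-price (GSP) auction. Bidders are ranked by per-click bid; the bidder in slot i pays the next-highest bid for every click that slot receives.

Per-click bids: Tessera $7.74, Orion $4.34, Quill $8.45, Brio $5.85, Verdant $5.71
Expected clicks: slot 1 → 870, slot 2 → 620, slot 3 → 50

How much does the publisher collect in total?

Ranked by bid: $8.45 (Quill) > $7.74 (Tessera) > $5.85 (Brio) > $5.71 (Verdant) > …
Slot 1: Quill pays $7.74 × 870 = $6733.80
Slot 2: Tessera pays $5.85 × 620 = $3627.00
Slot 3: Brio pays $5.71 × 50 = $285.50
Total = $10646.30

Total revenue: $10646.30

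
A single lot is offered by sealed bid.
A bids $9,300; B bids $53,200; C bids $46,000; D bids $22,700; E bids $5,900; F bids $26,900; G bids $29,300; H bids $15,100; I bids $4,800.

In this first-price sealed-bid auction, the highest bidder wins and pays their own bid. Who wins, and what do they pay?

Bids in order: 53,200 (B) > 46,000 (C) > 29,300 (G) > 26,900 (F) > 22,700 (D) > 15,100 (H) > …
First-price: B pays what they bid, $53,200.

B pays $53,200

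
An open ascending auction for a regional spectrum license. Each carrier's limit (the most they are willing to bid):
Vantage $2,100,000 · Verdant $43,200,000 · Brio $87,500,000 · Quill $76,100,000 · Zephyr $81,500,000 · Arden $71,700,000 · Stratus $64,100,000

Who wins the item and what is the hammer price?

Limits ranked: 87,500,000 (Brio) > 81,500,000 (Zephyr) > 76,100,000 (Quill) > 71,700,000 (Arden) > 64,100,000 (Stratus) > 43,200,000 (Verdant) > …
Once the price passes $81,500,000, only Brio is left; the hammer falls at Zephyr's limit of $81,500,000.

Brio wins at $81,500,000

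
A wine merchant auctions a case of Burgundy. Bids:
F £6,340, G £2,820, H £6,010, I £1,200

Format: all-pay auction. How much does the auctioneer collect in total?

Total revenue: £16,370

Bids ranked: 6,340 (F) > 6,010 (H) > 2,820 (G) > 1,200 (I)
F wins with the top bid; all bids are sunk regardless.
Every bidder forfeits their bid regardless of winning.
Revenue = 6,340 + 2,820 + 6,010 + 1,200 = £16,370.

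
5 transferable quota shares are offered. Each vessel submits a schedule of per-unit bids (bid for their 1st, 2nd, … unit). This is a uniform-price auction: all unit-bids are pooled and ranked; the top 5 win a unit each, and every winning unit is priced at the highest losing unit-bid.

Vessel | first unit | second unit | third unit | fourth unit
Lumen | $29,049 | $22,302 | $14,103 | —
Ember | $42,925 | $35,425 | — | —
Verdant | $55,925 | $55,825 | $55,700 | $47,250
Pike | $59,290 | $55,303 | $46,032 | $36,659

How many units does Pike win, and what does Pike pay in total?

Pooled unit-bids ranked (top 5): 59,290 (Pike-1), 55,925 (Verdant-1), 55,825 (Verdant-2), 55,700 (Verdant-3), 55,303 (Pike-2)
First bid not allocated: $47,250.
Pike wins 2 unit(s) at $47,250 each.

Pike: 2 units, pays $94,500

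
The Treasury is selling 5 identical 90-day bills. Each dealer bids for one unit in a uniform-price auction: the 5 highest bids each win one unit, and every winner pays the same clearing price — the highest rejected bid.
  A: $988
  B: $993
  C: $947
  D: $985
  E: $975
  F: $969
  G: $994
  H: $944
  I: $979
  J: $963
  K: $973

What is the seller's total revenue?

Total revenue: $4,875

Bids ranked high→low: 994 (G), 993 (B), 988 (A), 985 (D), 979 (I), 975 (E), 973 (K), …
The 5 highest are G, B, A, D, I.
Clearing price = highest rejected bid = $975.
Total revenue = 5 × $975 = $4,875.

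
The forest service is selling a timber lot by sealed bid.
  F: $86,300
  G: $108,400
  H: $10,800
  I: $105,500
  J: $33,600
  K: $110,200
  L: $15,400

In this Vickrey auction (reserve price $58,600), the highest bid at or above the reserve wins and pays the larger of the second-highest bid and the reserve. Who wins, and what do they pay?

K pays $108,400

Bids in order: 110,200 (K) > 108,400 (G) > 105,500 (I) > 86,300 (F) > 33,600 (J) > 15,400 (L) > …
K has the top bid at or above the reserve ($110,200).
max(second-highest $108,400, reserve $58,600) = $108,400; the reserve does not bind.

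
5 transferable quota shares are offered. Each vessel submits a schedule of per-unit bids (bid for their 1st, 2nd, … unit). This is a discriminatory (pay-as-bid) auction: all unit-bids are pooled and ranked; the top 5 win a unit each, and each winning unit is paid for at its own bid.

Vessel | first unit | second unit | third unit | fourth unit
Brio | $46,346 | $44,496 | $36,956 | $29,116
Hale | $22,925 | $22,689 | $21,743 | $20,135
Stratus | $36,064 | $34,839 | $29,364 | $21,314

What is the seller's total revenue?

All unit-bids, highest first — top 5: 46,346 (Brio-1), 44,496 (Brio-2), 36,956 (Brio-3), 36,064 (Stratus-1), 34,839 (Stratus-2)
Next rejected bid: $29,364 (not a price — pay-as-bid).
Each winning unit pays its own bid.
Revenue = 46,346 + 44,496 + 36,956 + 36,064 + 34,839 = $198,701.

Total revenue: $198,701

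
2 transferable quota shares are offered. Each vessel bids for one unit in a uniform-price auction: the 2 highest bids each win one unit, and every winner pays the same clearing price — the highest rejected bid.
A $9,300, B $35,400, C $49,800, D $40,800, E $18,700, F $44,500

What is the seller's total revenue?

Bids ranked high→low: 49,800 (C), 44,500 (F), 40,800 (D), 35,400 (B), …
The 2 highest are C, F.
Clearing price = highest rejected bid = $40,800.
Total revenue = 2 × $40,800 = $81,600.

Total revenue: $81,600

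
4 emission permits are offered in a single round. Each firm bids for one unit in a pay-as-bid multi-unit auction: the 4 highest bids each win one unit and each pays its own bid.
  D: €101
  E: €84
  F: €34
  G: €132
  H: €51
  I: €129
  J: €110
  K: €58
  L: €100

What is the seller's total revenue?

Total revenue: €472

Ordering the bids: 132 (G), 129 (I), 110 (J), 101 (D), 100 (L), 84 (E), …
The 4 highest are G, I, J, D.
Total revenue = 132 + 129 + 110 + 101 = €472.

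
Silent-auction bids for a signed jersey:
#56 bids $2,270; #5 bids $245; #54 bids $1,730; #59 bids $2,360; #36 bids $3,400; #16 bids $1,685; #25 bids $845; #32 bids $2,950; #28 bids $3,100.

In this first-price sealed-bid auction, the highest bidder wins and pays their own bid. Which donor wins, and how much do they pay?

#36 pays $3,400

First-price sealed-bid auction: the highest bidder wins and pays their own bid.
Bids in order: 3,400 (#36) > 3,100 (#28) > 2,950 (#32) > 2,360 (#59) > 2,270 (#56) > 1,730 (#54) > …
#36 has the highest bid and pays exactly that: $3,400.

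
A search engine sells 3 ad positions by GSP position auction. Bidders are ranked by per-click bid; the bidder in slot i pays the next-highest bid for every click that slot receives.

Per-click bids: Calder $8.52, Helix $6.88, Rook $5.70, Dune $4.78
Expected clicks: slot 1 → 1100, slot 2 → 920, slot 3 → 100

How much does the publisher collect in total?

Per-click bids in order: $8.52 (Calder) > $6.88 (Helix) > $5.70 (Rook) > $4.78 (Dune)
Slot 1: Calder pays $6.88 × 1100 = $7568.00
Slot 2: Helix pays $5.70 × 920 = $5244.00
Slot 3: Rook pays $4.78 × 100 = $478.00
Total = $13290.00

Total revenue: $13290.00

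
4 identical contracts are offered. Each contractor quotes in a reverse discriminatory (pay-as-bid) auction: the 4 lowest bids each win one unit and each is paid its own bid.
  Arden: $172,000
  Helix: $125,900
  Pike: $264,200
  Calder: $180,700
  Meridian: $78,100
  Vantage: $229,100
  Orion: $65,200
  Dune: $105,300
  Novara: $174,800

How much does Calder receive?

Calder is paid $0

Ordering the bids: 65,200 (Orion), 78,100 (Meridian), 105,300 (Dune), 125,900 (Helix), 172,000 (Arden), 174,800 (Novara), …
The 4 lowest are Orion, Meridian, Dune, Helix.
Calder does not win → $0.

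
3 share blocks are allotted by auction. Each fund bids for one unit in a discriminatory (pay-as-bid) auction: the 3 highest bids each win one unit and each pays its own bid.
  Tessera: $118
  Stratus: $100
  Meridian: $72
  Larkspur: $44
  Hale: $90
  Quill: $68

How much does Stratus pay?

Stratus pays $100

Ordering the bids: 118 (Tessera), 100 (Stratus), 90 (Hale), 72 (Meridian), 68 (Quill), …
The 3 highest are Tessera, Stratus, Hale.
Stratus wins → own bid $100.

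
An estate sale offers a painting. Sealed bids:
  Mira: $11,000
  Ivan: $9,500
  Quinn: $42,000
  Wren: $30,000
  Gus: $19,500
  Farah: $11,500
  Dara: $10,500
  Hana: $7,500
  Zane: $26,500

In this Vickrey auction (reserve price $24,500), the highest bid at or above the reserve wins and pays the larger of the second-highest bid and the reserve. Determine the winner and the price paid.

Bids in order: 42,000 (Quinn) > 30,000 (Wren) > 26,500 (Zane) > 19,500 (Gus) > 11,500 (Farah) > 11,000 (Mira) > …
Quinn has the top bid at or above the reserve ($42,000).
Second-highest bid $30,000 exceeds the reserve $24,500 → payment $30,000.

Quinn pays $30,000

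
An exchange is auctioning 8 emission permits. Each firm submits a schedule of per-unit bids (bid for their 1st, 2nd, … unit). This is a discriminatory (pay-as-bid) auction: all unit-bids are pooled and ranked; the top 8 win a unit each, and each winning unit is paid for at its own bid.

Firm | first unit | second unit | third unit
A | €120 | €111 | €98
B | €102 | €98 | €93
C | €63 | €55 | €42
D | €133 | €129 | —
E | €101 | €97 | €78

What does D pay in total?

All unit-bids, highest first — top 8: 133 (D-1), 129 (D-2), 120 (A-1), 111 (A-2), 102 (B-1), 101 (E-1), 98 (A-3), 98 (B-2)
Next rejected bid: €97 (not a price — pay-as-bid).
D's winning unit-bids: 133 + 129 = €262.

D pays €262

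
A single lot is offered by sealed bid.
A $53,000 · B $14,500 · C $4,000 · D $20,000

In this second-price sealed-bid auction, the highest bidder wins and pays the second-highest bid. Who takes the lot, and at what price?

Rule: the highest bidder wins and pays the second-highest bid.
Bids in order: 53,000 (A) > 20,000 (D) > 14,500 (B) > 4,000 (C)
Second-price: A pays D's bid of $20,000.

A pays $20,000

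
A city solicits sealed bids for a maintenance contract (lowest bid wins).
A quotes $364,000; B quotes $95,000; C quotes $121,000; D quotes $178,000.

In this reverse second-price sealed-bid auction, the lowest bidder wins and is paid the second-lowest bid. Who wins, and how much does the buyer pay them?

B is paid $121,000

Bids in order: 95,000 (B) < 121,000 (C) < 178,000 (D) < 364,000 (A)
B wins with the lowest bid; price is set by the runner-up at $121,000.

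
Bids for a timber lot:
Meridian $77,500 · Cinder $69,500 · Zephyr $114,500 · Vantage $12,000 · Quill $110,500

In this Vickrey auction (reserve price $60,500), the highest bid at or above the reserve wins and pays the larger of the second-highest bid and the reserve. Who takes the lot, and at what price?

Zephyr pays $110,500

Sorting bids: 114,500 (Zephyr) > 110,500 (Quill) > 77,500 (Meridian) > 69,500 (Cinder) > 12,000 (Vantage)
Zephyr has the top bid at or above the reserve ($114,500).
Second-highest bid $110,500 exceeds the reserve $60,500 → payment $110,500.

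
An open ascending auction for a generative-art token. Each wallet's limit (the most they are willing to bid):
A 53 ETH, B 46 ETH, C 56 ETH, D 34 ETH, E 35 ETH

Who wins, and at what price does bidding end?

C wins at 53 ETH

Ascending (English) auction: the price rises until one bidder remains; the winner pays the price at which the last rival dropped out.
Sorting limits: 56 (C) > 53 (A) > 46 (B) > 35 (E) > 34 (D)
Once the price passes 53 ETH, only C is left; the hammer falls at A's limit of 53 ETH.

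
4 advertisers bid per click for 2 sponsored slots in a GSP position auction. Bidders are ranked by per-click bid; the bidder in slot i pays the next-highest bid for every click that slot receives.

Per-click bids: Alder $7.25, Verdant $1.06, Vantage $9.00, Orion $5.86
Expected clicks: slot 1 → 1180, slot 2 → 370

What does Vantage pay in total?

Vantage pays $8555.00

Sorting advertisers: $9.00 (Vantage) > $7.25 (Alder) > $5.86 (Orion) > …
Vantage holds slot 1 → pays next bid $7.25 × 1180 clicks = $8555.00.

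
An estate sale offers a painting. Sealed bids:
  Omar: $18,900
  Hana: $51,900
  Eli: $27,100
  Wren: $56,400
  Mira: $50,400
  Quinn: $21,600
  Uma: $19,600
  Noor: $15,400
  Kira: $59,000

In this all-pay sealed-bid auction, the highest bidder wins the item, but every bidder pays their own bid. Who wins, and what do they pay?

Kira pays $59,000

Sorting bids: 59,000 (Kira) > 56,400 (Wren) > 51,900 (Hana) > 50,400 (Mira) > 27,100 (Eli) > 21,600 (Quinn) > …
Kira wins with the top bid; all bids are sunk regardless.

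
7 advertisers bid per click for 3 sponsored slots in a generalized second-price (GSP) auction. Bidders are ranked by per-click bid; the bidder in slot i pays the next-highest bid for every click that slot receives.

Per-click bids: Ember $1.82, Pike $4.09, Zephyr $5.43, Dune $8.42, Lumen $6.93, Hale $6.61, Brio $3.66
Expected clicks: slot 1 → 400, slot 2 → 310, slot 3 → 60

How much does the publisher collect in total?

Sorting advertisers: $8.42 (Dune) > $6.93 (Lumen) > $6.61 (Hale) > $5.43 (Zephyr) > …
Slot 1: Dune pays $6.93 × 400 = $2772.00
Slot 2: Lumen pays $6.61 × 310 = $2049.10
Slot 3: Hale pays $5.43 × 60 = $325.80
Total = $5146.90

Total revenue: $5146.90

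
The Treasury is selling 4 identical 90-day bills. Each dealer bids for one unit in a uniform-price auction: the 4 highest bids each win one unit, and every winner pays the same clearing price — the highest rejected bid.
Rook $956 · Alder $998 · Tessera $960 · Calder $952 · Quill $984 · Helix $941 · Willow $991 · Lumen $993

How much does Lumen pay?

Lumen pays $960

Bids ranked high→low: 998 (Alder), 993 (Lumen), 991 (Willow), 984 (Quill), 960 (Tessera), 956 (Rook), …
Winners (4 units): Alder, Lumen, Willow, Quill.
First losing bid is Tessera's $960, which sets the uniform price.
Lumen wins → pays $960.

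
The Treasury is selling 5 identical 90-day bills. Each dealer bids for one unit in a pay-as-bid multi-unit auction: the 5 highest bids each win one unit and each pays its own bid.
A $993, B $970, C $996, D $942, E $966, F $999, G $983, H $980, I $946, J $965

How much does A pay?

Sorting: 999 (F), 996 (C), 993 (A), 983 (G), 980 (H), 970 (B), 966 (E), …
Top 5: F, C, A, G, H.
A wins → own bid $993.

A pays $993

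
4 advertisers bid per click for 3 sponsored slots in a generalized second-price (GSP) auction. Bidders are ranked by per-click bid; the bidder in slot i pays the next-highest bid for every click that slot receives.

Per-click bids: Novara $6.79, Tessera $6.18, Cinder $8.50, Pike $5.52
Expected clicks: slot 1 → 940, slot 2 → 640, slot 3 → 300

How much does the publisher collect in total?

Total revenue: $11993.80

Sorting advertisers: $8.50 (Cinder) > $6.79 (Novara) > $6.18 (Tessera) > $5.52 (Pike)
Slot 1: Cinder pays $6.79 × 940 = $6382.60
Slot 2: Novara pays $6.18 × 640 = $3955.20
Slot 3: Tessera pays $5.52 × 300 = $1656.00
Total = $11993.80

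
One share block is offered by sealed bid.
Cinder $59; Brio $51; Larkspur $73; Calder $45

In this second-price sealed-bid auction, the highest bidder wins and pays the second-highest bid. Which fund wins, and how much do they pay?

Bids in order: 73 (Larkspur) > 59 (Cinder) > 51 (Brio) > 45 (Calder)
Larkspur wins with the highest bid; price is set by the runner-up at $59.

Larkspur pays $59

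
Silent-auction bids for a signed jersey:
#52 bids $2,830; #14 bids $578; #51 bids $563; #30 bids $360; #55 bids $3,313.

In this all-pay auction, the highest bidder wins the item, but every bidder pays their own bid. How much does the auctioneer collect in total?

Total revenue: $7,644

All-pay auction: the highest bidder wins the item, but every bidder pays their own bid.
Sorting bids: 3,313 (#55) > 2,830 (#52) > 578 (#14) > 563 (#51) > 360 (#30)
Every bidder forfeits their bid regardless of winning.
Revenue = 2,830 + 578 + 563 + 360 + 3,313 = $7,644.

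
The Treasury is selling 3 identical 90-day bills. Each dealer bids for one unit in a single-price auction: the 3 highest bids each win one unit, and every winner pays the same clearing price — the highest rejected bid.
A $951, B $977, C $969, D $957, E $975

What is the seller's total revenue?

Total revenue: $2,871

Bids ranked high→low: 977 (B), 975 (E), 969 (C), 957 (D), 951 (A)
The 3 highest are B, E, C.
Clearing price = highest rejected bid = $957.
Total revenue = 3 × $957 = $2,871.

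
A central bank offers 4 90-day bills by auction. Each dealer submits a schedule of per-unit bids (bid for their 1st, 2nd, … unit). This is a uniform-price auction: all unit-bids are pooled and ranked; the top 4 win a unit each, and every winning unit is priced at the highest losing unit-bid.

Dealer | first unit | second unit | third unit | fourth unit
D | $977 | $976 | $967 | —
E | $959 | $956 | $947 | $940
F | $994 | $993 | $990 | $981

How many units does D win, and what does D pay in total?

Merging the schedules and taking the best 4: 994 (F-1), 993 (F-2), 990 (F-3), 981 (F-4)
The (k+1)-th unit-bid is $977.
D wins 0 unit(s) at $977 each.

D: 0 units, pays $0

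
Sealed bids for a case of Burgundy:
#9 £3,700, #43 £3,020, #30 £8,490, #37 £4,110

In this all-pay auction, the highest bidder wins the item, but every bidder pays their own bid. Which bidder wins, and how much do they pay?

All-pay auction: the highest bidder wins the item, but every bidder pays their own bid.
Bids ranked: 8,490 (#30) > 4,110 (#37) > 3,700 (#9) > 3,020 (#43)
#30 wins with the top bid; all bids are sunk regardless.

#30 pays £8,490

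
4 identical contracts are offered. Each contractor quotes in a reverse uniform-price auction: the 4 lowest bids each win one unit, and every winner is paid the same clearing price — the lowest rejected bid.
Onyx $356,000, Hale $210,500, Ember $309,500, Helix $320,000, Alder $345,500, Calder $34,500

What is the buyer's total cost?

Bids ranked low→high: 34,500 (Calder), 210,500 (Hale), 309,500 (Ember), 320,000 (Helix), 345,500 (Alder), 356,000 (Onyx)
The 4 lowest are Calder, Hale, Ember, Helix.
Clearing price = lowest rejected bid = $345,500.
Total cost = 4 × $345,500 = $1,382,000.

Total cost: $1,382,000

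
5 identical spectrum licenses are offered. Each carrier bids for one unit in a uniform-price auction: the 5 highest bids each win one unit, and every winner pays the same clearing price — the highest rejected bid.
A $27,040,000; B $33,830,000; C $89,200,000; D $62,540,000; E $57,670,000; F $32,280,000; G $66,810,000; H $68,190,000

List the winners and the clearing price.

Sorting: 89,200,000 (C), 68,190,000 (H), 66,810,000 (G), 62,540,000 (D), 57,670,000 (E), 33,830,000 (B), 32,280,000 (F), …
Top 5: C, H, G, D, E.
Clearing price = highest rejected bid = $33,830,000.

C, H, G, D, E; each pays $33,830,000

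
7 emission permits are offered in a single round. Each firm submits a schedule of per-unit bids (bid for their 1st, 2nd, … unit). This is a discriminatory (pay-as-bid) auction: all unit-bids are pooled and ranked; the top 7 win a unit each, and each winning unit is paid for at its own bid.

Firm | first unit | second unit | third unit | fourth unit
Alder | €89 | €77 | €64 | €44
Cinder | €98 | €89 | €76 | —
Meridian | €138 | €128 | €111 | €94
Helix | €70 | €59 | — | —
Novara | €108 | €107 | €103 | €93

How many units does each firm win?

Cinder 1, Meridian 3, Novara 3

All unit-bids, highest first — top 7: 138 (Meridian-1), 128 (Meridian-2), 111 (Meridian-3), 108 (Novara-1), 107 (Novara-2), 103 (Novara-3), 98 (Cinder-1)
Next rejected bid: €94 (not a price — pay-as-bid).
Allocation: Cinder 1, Meridian 3, Novara 3.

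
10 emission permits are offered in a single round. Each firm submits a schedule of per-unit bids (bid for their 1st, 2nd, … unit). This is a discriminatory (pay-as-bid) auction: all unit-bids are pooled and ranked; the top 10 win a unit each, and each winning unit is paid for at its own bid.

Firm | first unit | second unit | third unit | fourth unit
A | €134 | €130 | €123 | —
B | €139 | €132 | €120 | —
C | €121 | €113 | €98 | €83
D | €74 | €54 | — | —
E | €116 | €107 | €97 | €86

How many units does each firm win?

Pooled unit-bids ranked (top 10): 139 (B-1), 134 (A-1), 132 (B-2), 130 (A-2), 123 (A-3), 121 (C-1), 120 (B-3), 116 (E-1), 113 (C-2), 107 (E-2)
Next rejected bid: €98 (not a price — pay-as-bid).
Allocation: A 3, B 3, C 2, E 2.

A 3, B 3, C 2, E 2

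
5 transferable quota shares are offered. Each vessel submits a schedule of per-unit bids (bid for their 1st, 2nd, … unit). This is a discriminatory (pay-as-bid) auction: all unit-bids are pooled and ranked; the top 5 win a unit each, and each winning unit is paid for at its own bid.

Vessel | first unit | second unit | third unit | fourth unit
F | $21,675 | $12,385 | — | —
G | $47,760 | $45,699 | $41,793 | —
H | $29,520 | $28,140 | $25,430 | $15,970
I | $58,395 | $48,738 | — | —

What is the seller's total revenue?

All unit-bids, highest first — top 5: 58,395 (I-1), 48,738 (I-2), 47,760 (G-1), 45,699 (G-2), 41,793 (G-3)
Next rejected bid: $29,520 (not a price — pay-as-bid).
Each winning unit pays its own bid.
Revenue = 58,395 + 48,738 + 47,760 + 45,699 + 41,793 = $242,385.

Total revenue: $242,385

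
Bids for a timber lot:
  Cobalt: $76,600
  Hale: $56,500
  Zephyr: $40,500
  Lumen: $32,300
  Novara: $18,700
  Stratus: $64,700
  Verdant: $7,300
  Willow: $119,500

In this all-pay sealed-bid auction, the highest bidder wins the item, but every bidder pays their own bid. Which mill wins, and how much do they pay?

Rule: the highest bidder wins the item, but every bidder pays their own bid.
Bids in order: 119,500 (Willow) > 76,600 (Cobalt) > 64,700 (Stratus) > 56,500 (Hale) > 40,500 (Zephyr) > 32,300 (Lumen) > …
Willow is highest and takes the item; every bidder forfeits their bid.

Willow pays $119,500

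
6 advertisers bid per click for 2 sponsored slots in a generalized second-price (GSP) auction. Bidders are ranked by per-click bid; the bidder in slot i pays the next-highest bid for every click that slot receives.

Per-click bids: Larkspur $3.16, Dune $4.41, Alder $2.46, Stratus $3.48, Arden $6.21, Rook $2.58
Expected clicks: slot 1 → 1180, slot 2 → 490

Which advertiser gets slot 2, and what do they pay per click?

Sorting advertisers: $6.21 (Arden) > $4.41 (Dune) > $3.48 (Stratus) > …
Slot 2 goes to the second-ranked bidder, Dune, who pays the next bid down: $3.48/click.

Dune; $3.48 per click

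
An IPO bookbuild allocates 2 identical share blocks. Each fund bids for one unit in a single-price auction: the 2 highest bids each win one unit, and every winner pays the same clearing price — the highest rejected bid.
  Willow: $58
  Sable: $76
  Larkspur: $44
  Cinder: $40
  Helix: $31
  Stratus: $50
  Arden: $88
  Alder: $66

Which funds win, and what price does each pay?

Arden, Sable; each pays $66

Bids ranked high→low: 88 (Arden), 76 (Sable), 66 (Alder), 58 (Willow), …
Winners (2 units): Arden, Sable.
Clearing price = highest rejected bid = $66.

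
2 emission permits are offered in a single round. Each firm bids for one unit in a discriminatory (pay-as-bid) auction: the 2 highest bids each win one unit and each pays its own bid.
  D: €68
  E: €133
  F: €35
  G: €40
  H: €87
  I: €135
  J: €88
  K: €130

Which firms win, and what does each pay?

I €135, E €133

Ordering the bids: 135 (I), 133 (E), 130 (K), 88 (J), …
The 2 highest are I, E.
Each winner pays its own bid: I €135, E €133.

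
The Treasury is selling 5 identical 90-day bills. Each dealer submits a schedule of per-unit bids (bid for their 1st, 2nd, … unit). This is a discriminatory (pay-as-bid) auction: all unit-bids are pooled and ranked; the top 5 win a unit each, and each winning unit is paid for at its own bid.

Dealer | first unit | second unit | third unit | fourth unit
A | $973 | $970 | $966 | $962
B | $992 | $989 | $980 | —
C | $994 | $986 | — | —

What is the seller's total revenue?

Total revenue: $4,941

All unit-bids, highest first — top 5: 994 (C-1), 992 (B-1), 989 (B-2), 986 (C-2), 980 (B-3)
Next rejected bid: $973 (not a price — pay-as-bid).
Each winning unit pays its own bid.
Revenue = 994 + 992 + 989 + 986 + 980 = $4,941.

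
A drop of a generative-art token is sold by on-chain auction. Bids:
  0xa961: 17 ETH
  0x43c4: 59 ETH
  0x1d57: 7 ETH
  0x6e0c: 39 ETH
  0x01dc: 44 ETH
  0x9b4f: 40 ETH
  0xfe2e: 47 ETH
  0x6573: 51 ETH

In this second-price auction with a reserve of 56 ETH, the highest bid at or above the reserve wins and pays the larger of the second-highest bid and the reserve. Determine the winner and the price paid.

0x43c4 pays 56 ETH

Rule: the highest bid at or above the reserve wins and pays the larger of the second-highest bid and the reserve.
Sorting bids: 59 (0x43c4) > 51 (0x6573) > 47 (0xfe2e) > 44 (0x01dc) > 40 (0x9b4f) > 39 (0x6e0c) > …
0x43c4 has the top bid at or above the reserve (59 ETH).
Second-highest bid 51 ETH is below the reserve 56 ETH, so the reserve binds → payment 56 ETH.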